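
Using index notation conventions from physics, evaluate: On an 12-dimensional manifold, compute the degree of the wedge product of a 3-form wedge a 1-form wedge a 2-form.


The degree of a wedge product is the sum of the degrees of the individual forms.
Degrees: 3, 1, 2
Total degree = 3 + 1 + 2 = 6

6


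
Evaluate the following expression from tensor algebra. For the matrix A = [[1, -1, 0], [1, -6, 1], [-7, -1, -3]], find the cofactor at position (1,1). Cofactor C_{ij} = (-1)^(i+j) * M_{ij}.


To find cofactor C_{11}, delete row 1 and column 1.
The resulting 2x2 submatrix is: [[-6, 1], [-1, -3]]
Minor M_{11} = -6*-3 - 1*-1
  = 18 - -1 = 19
Sign = (-1)^(1+1) = (-1)^2 = 1
Cofactor C_{11} = 1 * 19 = 19

19


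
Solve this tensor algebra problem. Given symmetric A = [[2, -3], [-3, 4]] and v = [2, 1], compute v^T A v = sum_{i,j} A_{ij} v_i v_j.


First compute Av:
(Av)_1 = 2*2 + -3*1 = 1
(Av)_2 = -3*2 + 4*1 = -2
Av = [1, -2]
Then v^T (Av) = 2*1 + 1*-2
= 2 + -2 = 0

0


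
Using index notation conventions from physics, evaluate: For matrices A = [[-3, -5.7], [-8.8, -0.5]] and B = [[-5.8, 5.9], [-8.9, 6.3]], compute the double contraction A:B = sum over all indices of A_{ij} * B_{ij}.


A:B = sum over all i,j of A_{ij} * B_{ij}.
Row 1: -3*-5.8=17.4, -5.7*5.9=-33.63 => row sum = -16.23
Row 2: -8.8*-8.9=78.32, -0.5*6.3=-3.15 => row sum = 75.17
Total = -16.23 + 75.17 = 58.94

58.94


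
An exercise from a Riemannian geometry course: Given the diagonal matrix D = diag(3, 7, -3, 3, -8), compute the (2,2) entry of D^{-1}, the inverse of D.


For a diagonal matrix, the inverse has entries (D^{-1})_{ii} = 1/d_{ii}.
The diagonal entries are: d_{11} = 3, d_{22} = 7, d_{33} = -3, d_{44} = 3, d_{55} = -8
We need (D^{-1})_{22} = 1/d_{22} = 1/7 = 1/7

1/7


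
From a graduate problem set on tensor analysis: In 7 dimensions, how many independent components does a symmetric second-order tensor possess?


A symmetric rank-2 tensor in d dimensions has d(d+1)/2 independent components.
d = 7
d(d+1)/2 = 7 * 8 / 2 = 56 / 2 = 28

28


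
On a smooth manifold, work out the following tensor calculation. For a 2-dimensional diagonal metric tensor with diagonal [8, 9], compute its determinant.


For a diagonal metric, the determinant is the product of diagonal entries.
Diagonal entries: 8, 9
det(g) = 8 * 9 = 72

72


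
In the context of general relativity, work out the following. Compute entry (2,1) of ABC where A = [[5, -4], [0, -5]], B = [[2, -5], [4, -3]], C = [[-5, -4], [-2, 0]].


(ABC)_{21} = sum_m (AB)_{2m} C_{m1}. First compute row 2 of AB.
(AB)_{21} = 0*2 + -5*4 = -20
(AB)_{22} = 0*-5 + -5*-3 = 15
Now contract with column 1 of C:
(AB)_{21} * C_{11} = -20 * -5 = 100
(AB)_{22} * C_{21} = 15 * -2 = -30
(ABC)_{21} = 100 + -30 = 70

70


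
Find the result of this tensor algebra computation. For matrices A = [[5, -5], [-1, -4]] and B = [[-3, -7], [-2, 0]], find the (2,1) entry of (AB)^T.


(AB)^T_{ij} = (AB)_{ji} = sum_k A_{jk} B_{ki}.
For i=2, j=1 we need (AB)_{12}:
A_{11} * B_{12} = 5 * -7 = -35
A_{12} * B_{22} = -5 * 0 = 0
Sum = -35 + 0 = -35

-35


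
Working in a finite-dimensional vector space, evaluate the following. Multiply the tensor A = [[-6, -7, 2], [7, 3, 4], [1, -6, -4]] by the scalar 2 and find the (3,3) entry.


Scalar multiplication: (cA)_{ij} = c * A_{ij}.
c = 2
A_{33} = -4
(cA)_{33} = 2 * -4 = -8

-8


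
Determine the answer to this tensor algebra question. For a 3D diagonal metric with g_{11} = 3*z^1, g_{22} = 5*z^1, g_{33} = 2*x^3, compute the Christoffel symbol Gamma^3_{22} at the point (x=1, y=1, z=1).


For a diagonal metric, Gamma^k_{ij} = (1/2) g^{kk} (dg_{ik}/dx_j + dg_{jk}/dx_i - dg_{ij}/dx_k).
The metric is diagonal, so g_{ab} = 0 for a != b.
At the given point: g_{11} = 3, g_{22} = 5, g_{33} = 2
g^{33} = 1/2
dg_{23}/dx_2 = 0 (off-diagonal)
dg_{23}/dx_2 = 0 (off-diagonal)
dg_{22}/dx_3 = dg_{22}/dx_3 = 5
Numerator = 0 + 0 - 5 = -5
Gamma^3_{22} = -5 / (2 * 2) = -5/4

-5/4


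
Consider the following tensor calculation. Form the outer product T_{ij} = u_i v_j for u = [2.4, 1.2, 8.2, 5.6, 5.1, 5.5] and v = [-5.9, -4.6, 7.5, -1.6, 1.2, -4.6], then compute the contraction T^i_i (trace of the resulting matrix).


The outer product gives T_{ij} = u_i v_j.
The trace (contraction) is Tr(T) = sum_i T_{ii} = sum_i u_i v_i.
Diagonal entries:
T_{11} = u_1 * v_1 = 2.4 * -5.9 = -14.16
T_{22} = u_2 * v_2 = 1.2 * -4.6 = -5.52
T_{33} = u_3 * v_3 = 8.2 * 7.5 = 61.5
T_{44} = u_4 * v_4 = 5.6 * -1.6 = -8.96
T_{55} = u_5 * v_5 = 5.1 * 1.2 = 6.12
T_{66} = u_6 * v_6 = 5.5 * -4.6 = -25.3
Tr(T) = -14.16 + -5.52 + 61.5 + -8.96 + 6.12 + -25.3 = 13.68

13.68


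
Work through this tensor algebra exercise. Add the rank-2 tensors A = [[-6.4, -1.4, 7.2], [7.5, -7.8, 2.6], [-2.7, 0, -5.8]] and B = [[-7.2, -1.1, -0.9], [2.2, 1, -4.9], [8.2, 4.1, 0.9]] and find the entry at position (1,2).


Tensor addition is component-wise: (A + B)_{ij} = A_{ij} + B_{ij}.
A_{12} = -1.4
B_{12} = -1.1
(A + B)_{12} = -1.4 + -1.1 = -2.5

-2.5


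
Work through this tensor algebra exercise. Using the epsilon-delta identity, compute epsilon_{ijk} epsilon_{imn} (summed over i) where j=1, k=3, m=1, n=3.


Using the identity: epsilon_{ijk} epsilon_{imn} = delta_{jm} delta_{kn} - delta_{jn} delta_{km}.
delta_{11} = 1
delta_{33} = 1
delta_{13} = 0
delta_{31} = 0
Result = 1 * 1 - 0 * 0 = 1 - 0 = 1

1


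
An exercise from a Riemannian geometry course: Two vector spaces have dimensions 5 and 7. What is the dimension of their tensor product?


The dimension of a tensor product is the product of dimensions.
dim(V) = 5, dim(W) = 7
dim(V (x) W) = 5 * 7 = 35

35


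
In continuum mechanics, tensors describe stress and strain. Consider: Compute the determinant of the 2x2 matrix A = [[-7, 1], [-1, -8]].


For a 2x2 matrix [[a, b], [c, d]], det = a*d - b*c.
a = -7, b = 1, c = -1, d = -8
a*d = -7 * -8 = 56
b*c = 1 * -1 = -1
det = 56 - -1 = 57

57


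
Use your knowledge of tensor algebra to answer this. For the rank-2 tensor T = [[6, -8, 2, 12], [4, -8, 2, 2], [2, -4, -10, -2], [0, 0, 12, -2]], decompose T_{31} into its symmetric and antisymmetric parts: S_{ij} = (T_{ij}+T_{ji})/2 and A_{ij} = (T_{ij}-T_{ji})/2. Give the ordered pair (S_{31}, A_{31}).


T_{31} = 2
T_{13} = 2
S_{31} = (2 + 2)/2 = 4/2 = 2
A_{31} = (2 - 2)/2 = 0/2 = 0
Check: S + A = 2 + 0 = 2 = T_{31}.

(2, 0)


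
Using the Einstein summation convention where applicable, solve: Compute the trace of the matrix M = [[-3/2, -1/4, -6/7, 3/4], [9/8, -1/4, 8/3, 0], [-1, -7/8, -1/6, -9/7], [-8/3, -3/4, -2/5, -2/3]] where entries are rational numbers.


The trace is the sum of diagonal entries.
Diagonal: M[1,1] = -3/2, M[2,2] = -1/4, M[3,3] = -1/6, M[4,4] = -2/3
Tr(M) = -3/2 + -1/4 + -1/6 + -2/3
Computing step by step:
After adding M[1,1]: -3/2
After adding M[2,2]: -7/4
After adding M[3,3]: -23/12
After adding M[4,4]: -31/12
Tr(M) = -31/12

-31/12


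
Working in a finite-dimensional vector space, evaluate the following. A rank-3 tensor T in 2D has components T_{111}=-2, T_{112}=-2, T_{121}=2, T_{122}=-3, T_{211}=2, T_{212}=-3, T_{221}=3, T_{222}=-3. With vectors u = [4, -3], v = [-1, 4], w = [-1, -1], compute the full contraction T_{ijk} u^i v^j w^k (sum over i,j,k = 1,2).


S = sum over i,j,k of T_{ijk} u_i v_j w_k. Expanding all 8 terms:
T_{111}*u_1*v_1*w_1 = -2*4*-1*-1 = -8  (running total: -8)
T_{112}*u_1*v_1*w_2 = -2*4*-1*-1 = -8  (running total: -16)
T_{121}*u_1*v_2*w_1 = 2*4*4*-1 = -32  (running total: -48)
T_{122}*u_1*v_2*w_2 = -3*4*4*-1 = 48  (running total: 0)
T_{211}*u_2*v_1*w_1 = 2*-3*-1*-1 = -6  (running total: -6)
T_{212}*u_2*v_1*w_2 = -3*-3*-1*-1 = 9  (running total: 3)
T_{221}*u_2*v_2*w_1 = 3*-3*4*-1 = 36  (running total: 39)
T_{222}*u_2*v_2*w_2 = -3*-3*4*-1 = -36  (running total: 3)
S = 3

3


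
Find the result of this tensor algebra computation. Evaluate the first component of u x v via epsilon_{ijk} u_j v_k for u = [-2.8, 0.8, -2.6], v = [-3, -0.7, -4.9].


(u x v)_1 = sum_{j,k} epsilon_{1jk} u_j v_k. Only permutations of (1,2,3) contribute; the two non-zero terms are:
eps_{123} u_2 v_3 = 1 * 0.8 * -4.9 = -3.92
eps_{132} u_3 v_2 = -1 * -2.6 * -0.7 = -1.82
(u x v)_1 = -5.74

-5.74


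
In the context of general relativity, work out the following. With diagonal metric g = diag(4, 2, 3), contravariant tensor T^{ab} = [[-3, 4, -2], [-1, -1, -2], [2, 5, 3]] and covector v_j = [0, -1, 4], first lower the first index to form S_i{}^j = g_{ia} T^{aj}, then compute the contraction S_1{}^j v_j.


Step 1: lower the first index. For a diagonal metric, g_{ia} T^{aj} = g_{ii} T^{ij} (no sum on i).
g_{11} = 4
S_1{}^1 = 4 * T^{11} = 4 * -3 = -12
S_1{}^2 = 4 * T^{12} = 4 * 4 = 16
S_1{}^3 = 4 * T^{13} = 4 * -2 = -8
Step 2: contract S_1{}^j with v_j.
S_1{}^1 * v_1 = -12 * 0 = 0
S_1{}^2 * v_2 = 16 * -1 = -16
S_1{}^3 * v_3 = -8 * 4 = -32
Result = 0 + -16 + -32 = -48

-48


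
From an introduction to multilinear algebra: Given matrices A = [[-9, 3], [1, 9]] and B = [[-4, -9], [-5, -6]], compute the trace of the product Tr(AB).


Tr(AB) = sum_i (AB)_{ii} where (AB)_{ii} = sum_k A_{ik} B_{ki}.
(AB)_{11} = -9*-4 + 3*-5 = 21
(AB)_{22} = 1*-9 + 9*-6 = -63
Tr(AB) = 21 + -63 = -42

-42


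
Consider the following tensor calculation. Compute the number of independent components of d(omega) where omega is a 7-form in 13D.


The exterior derivative of a p-form is a (p+1)-form.
Its number of independent components is C(n, p+1).
n = 13, p+1 = 8
C(13, 8) = 1287

1287


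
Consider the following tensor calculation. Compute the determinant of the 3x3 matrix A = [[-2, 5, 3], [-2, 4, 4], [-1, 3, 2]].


Expanding along the first row, det(A) = a11*M_11 - a12*M_12 + a13*M_13, where M_1j is the (1,j) minor.
Minor M_11 = 4*2 - 4*3 = -4
Minor M_12 = -2*2 - 4*-1 = 0
Minor M_13 = -2*3 - 4*-1 = -2
det = -2*(-4) - 5*(0) + 3*(-2)
    = 8 - 0 + -6
    = 2

2


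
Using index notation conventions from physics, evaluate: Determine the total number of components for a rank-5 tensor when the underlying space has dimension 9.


The number of components of a rank-r tensor in d dimensions is d^r.
Here d = 9 and r = 5.
9^5 = 59049

59049


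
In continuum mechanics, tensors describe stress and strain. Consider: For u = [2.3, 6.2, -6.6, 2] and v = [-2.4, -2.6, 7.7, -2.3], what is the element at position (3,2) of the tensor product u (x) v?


The outer product entry T_{ij} = u_i * v_j.
We need i=3, j=2.
u_3 = -6.6, v_2 = -2.6
T_{3,2} = -6.6 * -2.6 = 17.16

17.16


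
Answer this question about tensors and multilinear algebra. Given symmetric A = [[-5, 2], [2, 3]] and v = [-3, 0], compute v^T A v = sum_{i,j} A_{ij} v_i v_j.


First compute Av:
(Av)_1 = -5*-3 + 2*0 = 15
(Av)_2 = 2*-3 + 3*0 = -6
Av = [15, -6]
Then v^T (Av) = -3*15 + 0*-6
= -45 + 0 = -45

-45


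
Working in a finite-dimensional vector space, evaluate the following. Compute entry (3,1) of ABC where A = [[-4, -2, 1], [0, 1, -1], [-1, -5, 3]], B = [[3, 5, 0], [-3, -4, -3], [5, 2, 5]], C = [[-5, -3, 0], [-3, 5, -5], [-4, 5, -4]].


(ABC)_{31} = sum_m (AB)_{3m} C_{m1}. First compute row 3 of AB.
(AB)_{31} = -1*3 + -5*-3 + 3*5 = 27
(AB)_{32} = -1*5 + -5*-4 + 3*2 = 21
(AB)_{33} = -1*0 + -5*-3 + 3*5 = 30
Now contract with column 1 of C:
(AB)_{31} * C_{11} = 27 * -5 = -135
(AB)_{32} * C_{21} = 21 * -3 = -63
(AB)_{33} * C_{31} = 30 * -4 = -120
(ABC)_{31} = -135 + -63 + -120 = -318

-318


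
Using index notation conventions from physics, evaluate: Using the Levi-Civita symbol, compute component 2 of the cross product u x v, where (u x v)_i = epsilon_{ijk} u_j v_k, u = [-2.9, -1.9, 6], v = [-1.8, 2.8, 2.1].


(u x v)_2 = sum_{j,k} epsilon_{2jk} u_j v_k. Only permutations of (1,2,3) contribute; the two non-zero terms are:
eps_{213} u_1 v_3 = -1 * -2.9 * 2.1 = 6.09
eps_{231} u_3 v_1 = 1 * 6 * -1.8 = -10.8
(u x v)_2 = -4.71

-4.71


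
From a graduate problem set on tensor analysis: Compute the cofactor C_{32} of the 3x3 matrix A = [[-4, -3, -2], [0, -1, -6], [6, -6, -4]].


To find cofactor C_{32}, delete row 3 and column 2.
The resulting 2x2 submatrix is: [[-4, -2], [0, -6]]
Minor M_{32} = -4*-6 - -2*0
  = 24 - 0 = 24
Sign = (-1)^(3+2) = (-1)^5 = -1
Cofactor C_{32} = -1 * 24 = -24

-24


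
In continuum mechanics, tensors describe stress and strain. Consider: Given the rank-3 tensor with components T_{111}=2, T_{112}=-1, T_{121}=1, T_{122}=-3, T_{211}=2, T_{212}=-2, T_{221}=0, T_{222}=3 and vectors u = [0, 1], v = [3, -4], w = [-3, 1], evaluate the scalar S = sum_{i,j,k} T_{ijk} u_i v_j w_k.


S = sum over i,j,k of T_{ijk} u_i v_j w_k. Expanding all 8 terms:
T_{111}*u_1*v_1*w_1 = 2*0*3*-3 = 0  (running total: 0)
T_{112}*u_1*v_1*w_2 = -1*0*3*1 = 0  (running total: 0)
T_{121}*u_1*v_2*w_1 = 1*0*-4*-3 = 0  (running total: 0)
T_{122}*u_1*v_2*w_2 = -3*0*-4*1 = 0  (running total: 0)
T_{211}*u_2*v_1*w_1 = 2*1*3*-3 = -18  (running total: -18)
T_{212}*u_2*v_1*w_2 = -2*1*3*1 = -6  (running total: -24)
T_{221}*u_2*v_2*w_1 = 0*1*-4*-3 = 0  (running total: -24)
T_{222}*u_2*v_2*w_2 = 3*1*-4*1 = -12  (running total: -36)
S = -36

-36


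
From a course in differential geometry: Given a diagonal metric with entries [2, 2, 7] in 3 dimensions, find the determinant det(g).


For a diagonal metric, the determinant is the product of diagonal entries.
Diagonal entries: 2, 2, 7
det(g) = 2 * 2 * 7 = 28

28


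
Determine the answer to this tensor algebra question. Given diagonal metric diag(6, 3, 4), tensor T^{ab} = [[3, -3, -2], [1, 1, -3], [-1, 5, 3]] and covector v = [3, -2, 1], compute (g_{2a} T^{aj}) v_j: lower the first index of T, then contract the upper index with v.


Step 1: lower the first index. For a diagonal metric, g_{ia} T^{aj} = g_{ii} T^{ij} (no sum on i).
g_{22} = 3
S_2{}^1 = 3 * T^{21} = 3 * 1 = 3
S_2{}^2 = 3 * T^{22} = 3 * 1 = 3
S_2{}^3 = 3 * T^{23} = 3 * -3 = -9
Step 2: contract S_2{}^j with v_j.
S_2{}^1 * v_1 = 3 * 3 = 9
S_2{}^2 * v_2 = 3 * -2 = -6
S_2{}^3 * v_3 = -9 * 1 = -9
Result = 9 + -6 + -9 = -6

-6


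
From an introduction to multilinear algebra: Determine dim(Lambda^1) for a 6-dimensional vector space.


The dimension of the space of p-forms on an n-dimensional space is C(n, p).
n = 6, p = 1
C(6, 1) = 6! / (1! * 5!) = 6

6


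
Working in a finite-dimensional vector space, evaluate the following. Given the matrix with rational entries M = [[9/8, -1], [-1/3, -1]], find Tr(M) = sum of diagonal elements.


The trace is the sum of diagonal entries.
Diagonal: M[1,1] = 9/8, M[2,2] = -1
Tr(M) = 9/8 + -1
Computing step by step:
After adding M[1,1]: 9/8
After adding M[2,2]: 1/8
Tr(M) = 1/8

1/8


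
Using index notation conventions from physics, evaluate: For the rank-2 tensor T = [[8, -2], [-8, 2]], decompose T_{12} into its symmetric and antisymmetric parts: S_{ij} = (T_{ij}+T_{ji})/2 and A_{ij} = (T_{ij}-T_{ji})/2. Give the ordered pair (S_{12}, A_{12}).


T_{12} = -2
T_{21} = -8
S_{12} = (-2 + -8)/2 = -10/2 = -5
A_{12} = (-2 - -8)/2 = 6/2 = 3
Check: S + A = -5 + 3 = -2 = T_{12}.

(-5, 3)


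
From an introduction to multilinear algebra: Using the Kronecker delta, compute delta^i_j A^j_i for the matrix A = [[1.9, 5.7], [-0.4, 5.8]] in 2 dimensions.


The contraction (trace) of a rank-2 tensor is the sum of its diagonal elements.
Diagonal entries: A[1,1] = 1.9, A[2,2] = 5.8
Tr(A) = 1.9 + 5.8 = 7.7

7.7


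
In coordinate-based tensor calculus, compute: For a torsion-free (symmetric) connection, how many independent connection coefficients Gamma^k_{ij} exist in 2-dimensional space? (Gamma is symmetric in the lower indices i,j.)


Christoffel symbols Gamma^k_{ij} are symmetric in i,j, so there are d * d(d+1)/2 independent symbols.
d = 2
d(d+1)/2 = 2 * 3 / 2 = 3
Total = 2 * 3 = 6

6


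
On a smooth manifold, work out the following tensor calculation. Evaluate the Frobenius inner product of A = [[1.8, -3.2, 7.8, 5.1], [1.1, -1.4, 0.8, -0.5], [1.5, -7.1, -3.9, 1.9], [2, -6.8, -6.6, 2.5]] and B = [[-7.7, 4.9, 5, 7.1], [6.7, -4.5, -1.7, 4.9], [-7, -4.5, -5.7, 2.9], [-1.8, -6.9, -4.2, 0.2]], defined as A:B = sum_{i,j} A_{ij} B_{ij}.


A:B = sum over all i,j of A_{ij} * B_{ij}.
Row 1: 1.8*-7.7=-13.86, -3.2*4.9=-15.68, 7.8*5=39, 5.1*7.1=36.21 => row sum = 45.67
Row 2: 1.1*6.7=7.37, -1.4*-4.5=6.3, 0.8*-1.7=-1.36, -0.5*4.9=-2.45 => row sum = 9.86
Row 3: 1.5*-7=-10.5, -7.1*-4.5=31.95, -3.9*-5.7=22.23, 1.9*2.9=5.51 => row sum = 49.19
Row 4: 2*-1.8=-3.6, -6.8*-6.9=46.92, -6.6*-4.2=27.72, 2.5*0.2=0.5 => row sum = 71.54
Total = 45.67 + 9.86 + 49.19 + 71.54 = 176.26

176.26


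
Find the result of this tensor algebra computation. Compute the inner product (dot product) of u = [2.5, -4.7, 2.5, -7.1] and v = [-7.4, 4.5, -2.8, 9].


The inner product u . v = sum of u_i * v_i.
Term-by-term: 2.5 * -7.4, -4.7 * 4.5, 2.5 * -2.8, -7.1 * 9
Products: -18.5, -21.15, -7, -63.9
Sum = -18.5 + -21.15 + -7 + -63.9 = -110.55

-110.55


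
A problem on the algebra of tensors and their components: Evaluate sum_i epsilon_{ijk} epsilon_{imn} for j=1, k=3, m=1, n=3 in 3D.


Using the identity: epsilon_{ijk} epsilon_{imn} = delta_{jm} delta_{kn} - delta_{jn} delta_{km}.
delta_{11} = 1
delta_{33} = 1
delta_{13} = 0
delta_{31} = 0
Result = 1 * 1 - 0 * 0 = 1 - 0 = 1

1


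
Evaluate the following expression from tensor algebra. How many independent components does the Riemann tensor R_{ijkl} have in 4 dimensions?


The Riemann tensor in d dimensions has d^2(d^2 - 1)/12 independent components.
d = 4, so d^2 = 16
d^2 - 1 = 15
d^2(d^2 - 1) = 16 * 15 = 240
Divide by 12: 240 / 12 = 20

20


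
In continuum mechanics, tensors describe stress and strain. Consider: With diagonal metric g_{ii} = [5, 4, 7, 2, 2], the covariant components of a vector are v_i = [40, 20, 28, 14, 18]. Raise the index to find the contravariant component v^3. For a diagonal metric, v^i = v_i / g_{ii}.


To raise an index with a diagonal metric: v^i = v_i / g_{ii}.
For index 3: v_3 = 28, g_{33} = 7
v^3 = 28 / 7 = 4

4


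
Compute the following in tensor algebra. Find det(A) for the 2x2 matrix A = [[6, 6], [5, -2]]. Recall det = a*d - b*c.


For a 2x2 matrix [[a, b], [c, d]], det = a*d - b*c.
a = 6, b = 6, c = 5, d = -2
a*d = 6 * -2 = -12
b*c = 6 * 5 = 30
det = -12 - 30 = -42

-42


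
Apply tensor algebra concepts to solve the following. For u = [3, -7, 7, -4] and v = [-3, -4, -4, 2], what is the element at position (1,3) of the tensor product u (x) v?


The outer product entry T_{ij} = u_i * v_j.
We need i=1, j=3.
u_1 = 3, v_3 = -4
T_{1,3} = 3 * -4 = -12

-12


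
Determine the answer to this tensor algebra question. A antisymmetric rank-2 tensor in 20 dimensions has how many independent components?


A antisymmetric rank-2 tensor in d dimensions has d(d-1)/2 independent components.
d = 20
d(d-1)/2 = 20 * 19 / 2 = 380 / 2 = 190

190


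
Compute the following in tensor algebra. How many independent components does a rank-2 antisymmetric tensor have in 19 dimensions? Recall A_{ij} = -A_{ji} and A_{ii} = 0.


An antisymmetric rank-2 tensor satisfies A_{ij} = -A_{ji}, so diagonal entries are zero.
The independent components are the upper-triangular entries: C(n, 2) = n(n-1)/2.
n = 19
C(19, 2) = 19 * 18 / 2 = 342 / 2 = 171

171


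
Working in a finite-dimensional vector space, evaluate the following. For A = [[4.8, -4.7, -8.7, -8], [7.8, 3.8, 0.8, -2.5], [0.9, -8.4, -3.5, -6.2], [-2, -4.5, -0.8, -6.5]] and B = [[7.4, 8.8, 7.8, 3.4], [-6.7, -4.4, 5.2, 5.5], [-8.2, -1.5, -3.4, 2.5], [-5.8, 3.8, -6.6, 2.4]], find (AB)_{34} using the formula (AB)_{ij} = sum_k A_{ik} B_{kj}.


(AB)_{ij} = sum_k A_{ik} B_{kj}.
For i=3, j=4:
A_{31} * B_{14} = 0.9 * 3.4 = 3.06
A_{32} * B_{24} = -8.4 * 5.5 = -46.2
A_{33} * B_{34} = -3.5 * 2.5 = -8.75
A_{34} * B_{44} = -6.2 * 2.4 = -14.88
Sum = 3.06 + -46.2 + -8.75 + -14.88 = -66.77

-66.77


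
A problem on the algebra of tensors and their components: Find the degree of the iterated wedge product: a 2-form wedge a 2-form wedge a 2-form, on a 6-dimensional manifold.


The degree of a wedge product is the sum of the degrees of the individual forms.
Degrees: 2, 2, 2
Total degree = 2 + 2 + 2 = 6

6


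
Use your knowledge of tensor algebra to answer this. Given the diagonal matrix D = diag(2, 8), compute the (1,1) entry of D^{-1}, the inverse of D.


For a diagonal matrix, the inverse has entries (D^{-1})_{ii} = 1/d_{ii}.
The diagonal entries are: d_{11} = 2, d_{22} = 8
We need (D^{-1})_{11} = 1/d_{11} = 1/2 = 1/2

1/2


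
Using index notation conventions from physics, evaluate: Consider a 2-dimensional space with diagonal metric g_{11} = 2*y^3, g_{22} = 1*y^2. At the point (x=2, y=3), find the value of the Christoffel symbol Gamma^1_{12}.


For a diagonal metric, Gamma^k_{ij} = (1/2) g^{kk} (dg_{ik}/dx_j + dg_{jk}/dx_i - dg_{ij}/dx_k).
The metric is diagonal, so g_{ab} = 0 for a != b.
At the given point: g_{11} = 54, g_{22} = 9
g^{11} = 1/54
dg_{11}/dx_2 = dg_{11}/dx_2 = 54
dg_{21}/dx_1 = 0 (off-diagonal)
dg_{12}/dx_1 = 0 (off-diagonal)
Numerator = 54 + 0 - 0 = 54
Gamma^1_{12} = 54 / (2 * 54) = 1/2

1/2


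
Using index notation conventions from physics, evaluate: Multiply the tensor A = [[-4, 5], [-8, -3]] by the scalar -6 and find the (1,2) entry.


Scalar multiplication: (cA)_{ij} = c * A_{ij}.
c = -6
A_{12} = 5
(cA)_{12} = -6 * 5 = -30

-30


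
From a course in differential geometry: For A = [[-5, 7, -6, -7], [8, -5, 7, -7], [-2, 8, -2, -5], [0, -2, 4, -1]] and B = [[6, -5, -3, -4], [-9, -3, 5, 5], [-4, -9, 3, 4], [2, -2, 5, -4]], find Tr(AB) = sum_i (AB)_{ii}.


Tr(AB) = sum_i (AB)_{ii} where (AB)_{ii} = sum_k A_{ik} B_{ki}.
(AB)_{11} = -5*6 + 7*-9 + -6*-4 + -7*2 = -83
(AB)_{22} = 8*-5 + -5*-3 + 7*-9 + -7*-2 = -74
(AB)_{33} = -2*-3 + 8*5 + -2*3 + -5*5 = 15
(AB)_{44} = 0*-4 + -2*5 + 4*4 + -1*-4 = 10
Tr(AB) = -83 + -74 + 15 + 10 = -132

-132


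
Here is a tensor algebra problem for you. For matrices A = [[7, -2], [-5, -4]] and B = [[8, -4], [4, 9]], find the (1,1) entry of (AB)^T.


(AB)^T_{ij} = (AB)_{ji} = sum_k A_{jk} B_{ki}.
For i=1, j=1 we need (AB)_{11}:
A_{11} * B_{11} = 7 * 8 = 56
A_{12} * B_{21} = -2 * 4 = -8
Sum = 56 + -8 = 48

48


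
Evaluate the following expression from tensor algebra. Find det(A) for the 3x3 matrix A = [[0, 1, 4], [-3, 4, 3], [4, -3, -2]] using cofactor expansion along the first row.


Expanding along the first row, det(A) = a11*M_11 - a12*M_12 + a13*M_13, where M_1j is the (1,j) minor.
Minor M_11 = 4*-2 - 3*-3 = 1
Minor M_12 = -3*-2 - 3*4 = -6
Minor M_13 = -3*-3 - 4*4 = -7
det = 0*(1) - 1*(-6) + 4*(-7)
    = 0 - -6 + -28
    = -22

-22


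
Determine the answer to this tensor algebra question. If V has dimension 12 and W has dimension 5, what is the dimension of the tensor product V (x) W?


The dimension of a tensor product is the product of dimensions.
dim(V) = 12, dim(W) = 5
dim(V (x) W) = 12 * 5 = 60

60


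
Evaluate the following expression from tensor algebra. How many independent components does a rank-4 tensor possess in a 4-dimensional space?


The number of components of a rank-r tensor in d dimensions is d^r.
Here d = 4 and r = 4.
4^4 = 256

256


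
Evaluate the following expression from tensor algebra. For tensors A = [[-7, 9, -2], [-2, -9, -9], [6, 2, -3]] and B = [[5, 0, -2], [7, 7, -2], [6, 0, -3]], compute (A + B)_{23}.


Tensor addition is component-wise: (A + B)_{ij} = A_{ij} + B_{ij}.
A_{23} = -9
B_{23} = -2
(A + B)_{23} = -9 + -2 = -11

-11


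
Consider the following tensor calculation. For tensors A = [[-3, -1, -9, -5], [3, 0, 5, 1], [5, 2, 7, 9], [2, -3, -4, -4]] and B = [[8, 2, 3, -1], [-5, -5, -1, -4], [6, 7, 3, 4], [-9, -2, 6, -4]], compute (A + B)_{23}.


Tensor addition is component-wise: (A + B)_{ij} = A_{ij} + B_{ij}.
A_{23} = 5
B_{23} = -1
(A + B)_{23} = 5 + -1 = 4

4


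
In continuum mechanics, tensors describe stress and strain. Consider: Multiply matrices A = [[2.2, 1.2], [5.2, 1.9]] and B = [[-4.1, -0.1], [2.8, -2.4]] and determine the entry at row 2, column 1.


(AB)_{ij} = sum_k A_{ik} B_{kj}.
For i=2, j=1:
A_{21} * B_{11} = 5.2 * -4.1 = -21.32
A_{22} * B_{21} = 1.9 * 2.8 = 5.32
Sum = -21.32 + 5.32 = -16

-16


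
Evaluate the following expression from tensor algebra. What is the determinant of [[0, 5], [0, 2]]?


For a 2x2 matrix [[a, b], [c, d]], det = a*d - b*c.
a = 0, b = 5, c = 0, d = 2
a*d = 0 * 2 = 0
b*c = 5 * 0 = 0
det = 0 - 0 = 0

0


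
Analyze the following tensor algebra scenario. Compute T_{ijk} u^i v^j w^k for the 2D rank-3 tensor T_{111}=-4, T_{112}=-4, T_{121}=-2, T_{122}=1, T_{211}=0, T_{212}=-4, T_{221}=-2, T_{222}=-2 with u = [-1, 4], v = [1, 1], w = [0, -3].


S = sum over i,j,k of T_{ijk} u_i v_j w_k. Expanding all 8 terms:
T_{111}*u_1*v_1*w_1 = -4*-1*1*0 = 0  (running total: 0)
T_{112}*u_1*v_1*w_2 = -4*-1*1*-3 = -12  (running total: -12)
T_{121}*u_1*v_2*w_1 = -2*-1*1*0 = 0  (running total: -12)
T_{122}*u_1*v_2*w_2 = 1*-1*1*-3 = 3  (running total: -9)
T_{211}*u_2*v_1*w_1 = 0*4*1*0 = 0  (running total: -9)
T_{212}*u_2*v_1*w_2 = -4*4*1*-3 = 48  (running total: 39)
T_{221}*u_2*v_2*w_1 = -2*4*1*0 = 0  (running total: 39)
T_{222}*u_2*v_2*w_2 = -2*4*1*-3 = 24  (running total: 63)
S = 63

63


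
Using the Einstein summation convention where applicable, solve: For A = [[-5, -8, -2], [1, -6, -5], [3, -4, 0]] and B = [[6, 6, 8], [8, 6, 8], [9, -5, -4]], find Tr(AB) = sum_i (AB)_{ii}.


Tr(AB) = sum_i (AB)_{ii} where (AB)_{ii} = sum_k A_{ik} B_{ki}.
(AB)_{11} = -5*6 + -8*8 + -2*9 = -112
(AB)_{22} = 1*6 + -6*6 + -5*-5 = -5
(AB)_{33} = 3*8 + -4*8 + 0*-4 = -8
Tr(AB) = -112 + -5 + -8 = -125

-125


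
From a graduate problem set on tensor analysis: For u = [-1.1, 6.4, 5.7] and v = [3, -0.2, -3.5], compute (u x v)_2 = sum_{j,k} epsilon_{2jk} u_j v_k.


(u x v)_2 = sum_{j,k} epsilon_{2jk} u_j v_k. Only permutations of (1,2,3) contribute; the two non-zero terms are:
eps_{213} u_1 v_3 = -1 * -1.1 * -3.5 = -3.85
eps_{231} u_3 v_1 = 1 * 5.7 * 3 = 17.1
(u x v)_2 = 13.25

13.25


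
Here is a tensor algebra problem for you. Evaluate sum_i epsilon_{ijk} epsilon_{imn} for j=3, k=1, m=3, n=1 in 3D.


Using the identity: epsilon_{ijk} epsilon_{imn} = delta_{jm} delta_{kn} - delta_{jn} delta_{km}.
delta_{33} = 1
delta_{11} = 1
delta_{31} = 0
delta_{13} = 0
Result = 1 * 1 - 0 * 0 = 1 - 0 = 1

1


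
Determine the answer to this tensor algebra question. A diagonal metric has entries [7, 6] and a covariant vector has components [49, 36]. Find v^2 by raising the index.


To raise an index with a diagonal metric: v^i = v_i / g_{ii}.
For index 2: v_2 = 36, g_{22} = 6
v^2 = 36 / 6 = 6

6


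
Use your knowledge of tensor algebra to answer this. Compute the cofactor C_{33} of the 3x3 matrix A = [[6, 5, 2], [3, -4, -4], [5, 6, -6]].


To find cofactor C_{33}, delete row 3 and column 3.
The resulting 2x2 submatrix is: [[6, 5], [3, -4]]
Minor M_{33} = 6*-4 - 5*3
  = -24 - 15 = -39
Sign = (-1)^(3+3) = (-1)^6 = 1
Cofactor C_{33} = 1 * -39 = -39

-39


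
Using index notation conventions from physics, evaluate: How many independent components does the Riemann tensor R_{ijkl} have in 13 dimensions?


The Riemann tensor in d dimensions has d^2(d^2 - 1)/12 independent components.
d = 13, so d^2 = 169
d^2 - 1 = 168
d^2(d^2 - 1) = 169 * 168 = 28392
Divide by 12: 28392 / 12 = 2366

2366


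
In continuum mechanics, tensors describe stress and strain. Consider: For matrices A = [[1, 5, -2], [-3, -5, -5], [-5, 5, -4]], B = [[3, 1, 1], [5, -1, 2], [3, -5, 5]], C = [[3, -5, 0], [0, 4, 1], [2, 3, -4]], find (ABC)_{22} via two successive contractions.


(ABC)_{22} = sum_m (AB)_{2m} C_{m2}. First compute row 2 of AB.
(AB)_{21} = -3*3 + -5*5 + -5*3 = -49
(AB)_{22} = -3*1 + -5*-1 + -5*-5 = 27
(AB)_{23} = -3*1 + -5*2 + -5*5 = -38
Now contract with column 2 of C:
(AB)_{21} * C_{12} = -49 * -5 = 245
(AB)_{22} * C_{22} = 27 * 4 = 108
(AB)_{23} * C_{32} = -38 * 3 = -114
(ABC)_{22} = 245 + 108 + -114 = 239

239


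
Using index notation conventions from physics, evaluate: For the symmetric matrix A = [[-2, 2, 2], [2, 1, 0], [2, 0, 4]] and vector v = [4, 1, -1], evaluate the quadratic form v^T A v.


First compute Av:
(Av)_1 = -2*4 + 2*1 + 2*-1 = -8
(Av)_2 = 2*4 + 1*1 + 0*-1 = 9
(Av)_3 = 2*4 + 0*1 + 4*-1 = 4
Av = [-8, 9, 4]
Then v^T (Av) = 4*-8 + 1*9 + -1*4
= -32 + 9 + -4 = -27

-27


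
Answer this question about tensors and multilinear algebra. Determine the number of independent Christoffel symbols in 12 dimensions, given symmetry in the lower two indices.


Christoffel symbols Gamma^k_{ij} are symmetric in i,j, so there are d * d(d+1)/2 independent symbols.
d = 12
d(d+1)/2 = 12 * 13 / 2 = 78
Total = 12 * 78 = 936

936


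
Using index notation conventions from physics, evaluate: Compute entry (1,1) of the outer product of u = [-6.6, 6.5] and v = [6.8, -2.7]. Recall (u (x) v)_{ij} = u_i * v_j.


The outer product entry T_{ij} = u_i * v_j.
We need i=1, j=1.
u_1 = -6.6, v_1 = 6.8
T_{1,1} = -6.6 * 6.8 = -44.88

-44.88


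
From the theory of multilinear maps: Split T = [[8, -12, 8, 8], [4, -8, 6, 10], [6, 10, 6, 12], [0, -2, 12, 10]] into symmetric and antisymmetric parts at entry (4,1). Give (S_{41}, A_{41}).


T_{41} = 0
T_{14} = 8
S_{41} = (0 + 8)/2 = 8/2 = 4
A_{41} = (0 - 8)/2 = -8/2 = -4
Check: S + A = 4 + -4 = 0 = T_{41}.

(4, -4)


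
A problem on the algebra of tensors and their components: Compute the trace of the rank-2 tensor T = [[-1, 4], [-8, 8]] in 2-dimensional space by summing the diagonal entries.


The contraction (trace) of a rank-2 tensor is the sum of its diagonal elements.
Diagonal entries: A[1,1] = -1, A[2,2] = 8
Tr(A) = -1 + 8 = 7

7


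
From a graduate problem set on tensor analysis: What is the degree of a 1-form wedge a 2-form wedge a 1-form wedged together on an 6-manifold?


The degree of a wedge product is the sum of the degrees of the individual forms.
Degrees: 1, 2, 1
Total degree = 1 + 2 + 1 = 4

4


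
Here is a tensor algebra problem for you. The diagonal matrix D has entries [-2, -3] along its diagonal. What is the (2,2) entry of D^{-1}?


For a diagonal matrix, the inverse has entries (D^{-1})_{ii} = 1/d_{ii}.
The diagonal entries are: d_{11} = -2, d_{22} = -3
We need (D^{-1})_{22} = 1/d_{22} = 1/-3 = -1/3

-1/3


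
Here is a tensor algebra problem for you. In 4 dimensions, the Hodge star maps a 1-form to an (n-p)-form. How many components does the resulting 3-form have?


The Hodge dual of a p-form on an n-dimensional manifold is an (n-p)-form.
n = 4, p = 1, so dual degree = 4 - 1 = 3
The number of components is C(n, n-p) = C(4, 3) = 4

4


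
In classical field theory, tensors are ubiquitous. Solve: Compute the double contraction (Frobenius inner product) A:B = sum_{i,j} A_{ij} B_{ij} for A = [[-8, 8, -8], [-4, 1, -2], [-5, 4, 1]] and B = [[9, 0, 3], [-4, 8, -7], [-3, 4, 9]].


A:B = sum over all i,j of A_{ij} * B_{ij}.
Row 1: -8*9=-72, 8*0=0, -8*3=-24 => row sum = -96
Row 2: -4*-4=16, 1*8=8, -2*-7=14 => row sum = 38
Row 3: -5*-3=15, 4*4=16, 1*9=9 => row sum = 40
Total = -96 + 38 + 40 = -18

-18


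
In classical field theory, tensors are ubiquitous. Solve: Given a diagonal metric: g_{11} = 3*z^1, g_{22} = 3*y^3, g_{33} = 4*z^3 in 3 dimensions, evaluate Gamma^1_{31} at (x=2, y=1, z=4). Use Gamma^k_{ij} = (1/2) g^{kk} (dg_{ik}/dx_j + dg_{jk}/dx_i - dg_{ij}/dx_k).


For a diagonal metric, Gamma^k_{ij} = (1/2) g^{kk} (dg_{ik}/dx_j + dg_{jk}/dx_i - dg_{ij}/dx_k).
The metric is diagonal, so g_{ab} = 0 for a != b.
At the given point: g_{11} = 12, g_{22} = 3, g_{33} = 256
g^{11} = 1/12
dg_{31}/dx_1 = 0 (off-diagonal)
dg_{11}/dx_3 = dg_{11}/dx_3 = 3
dg_{31}/dx_1 = 0 (off-diagonal)
Numerator = 0 + 3 - 0 = 3
Gamma^1_{31} = 3 / (2 * 12) = 1/8

1/8


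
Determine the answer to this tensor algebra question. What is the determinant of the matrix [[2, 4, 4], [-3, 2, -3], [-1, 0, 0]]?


Expanding along the first row, det(A) = a11*M_11 - a12*M_12 + a13*M_13, where M_1j is the (1,j) minor.
Minor M_11 = 2*0 - -3*0 = 0
Minor M_12 = -3*0 - -3*-1 = -3
Minor M_13 = -3*0 - 2*-1 = 2
det = 2*(0) - 4*(-3) + 4*(2)
    = 0 - -12 + 8
    = 20

20


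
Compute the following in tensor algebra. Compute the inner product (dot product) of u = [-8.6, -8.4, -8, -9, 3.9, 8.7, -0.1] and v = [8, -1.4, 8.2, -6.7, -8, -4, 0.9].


The inner product u . v = sum of u_i * v_i.
Term-by-term: -8.6 * 8, -8.4 * -1.4, -8 * 8.2, -9 * -6.7, 3.9 * -8, 8.7 * -4, -0.1 * 0.9
Products: -68.8, 11.76, -65.6, 60.3, -31.2, -34.8, -0.09
Sum = -68.8 + 11.76 + -65.6 + 60.3 + -31.2 + -34.8 + -0.09 = -128.43

-128.43


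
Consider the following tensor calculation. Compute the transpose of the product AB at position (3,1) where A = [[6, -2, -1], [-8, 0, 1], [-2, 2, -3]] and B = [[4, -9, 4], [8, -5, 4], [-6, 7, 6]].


(AB)^T_{ij} = (AB)_{ji} = sum_k A_{jk} B_{ki}.
For i=3, j=1 we need (AB)_{13}:
A_{11} * B_{13} = 6 * 4 = 24
A_{12} * B_{23} = -2 * 4 = -8
A_{13} * B_{33} = -1 * 6 = -6
Sum = 24 + -8 + -6 = 10

10


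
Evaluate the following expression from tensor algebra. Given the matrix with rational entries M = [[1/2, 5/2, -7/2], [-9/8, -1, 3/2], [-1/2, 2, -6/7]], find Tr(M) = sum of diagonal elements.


The trace is the sum of diagonal entries.
Diagonal: M[1,1] = 1/2, M[2,2] = -1, M[3,3] = -6/7
Tr(M) = 1/2 + -1 + -6/7
Computing step by step:
After adding M[1,1]: 1/2
After adding M[2,2]: -1/2
After adding M[3,3]: -19/14
Tr(M) = -19/14

-19/14


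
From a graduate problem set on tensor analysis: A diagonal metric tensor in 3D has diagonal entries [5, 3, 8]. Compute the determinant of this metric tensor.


For a diagonal metric, the determinant is the product of diagonal entries.
Diagonal entries: 5, 3, 8
det(g) = 5 * 3 * 8 = 120

120


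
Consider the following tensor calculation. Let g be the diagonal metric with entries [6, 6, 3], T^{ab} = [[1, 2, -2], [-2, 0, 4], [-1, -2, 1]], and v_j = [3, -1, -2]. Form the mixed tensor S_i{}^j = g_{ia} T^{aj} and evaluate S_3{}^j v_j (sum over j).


Step 1: lower the first index. For a diagonal metric, g_{ia} T^{aj} = g_{ii} T^{ij} (no sum on i).
g_{33} = 3
S_3{}^1 = 3 * T^{31} = 3 * -1 = -3
S_3{}^2 = 3 * T^{32} = 3 * -2 = -6
S_3{}^3 = 3 * T^{33} = 3 * 1 = 3
Step 2: contract S_3{}^j with v_j.
S_3{}^1 * v_1 = -3 * 3 = -9
S_3{}^2 * v_2 = -6 * -1 = 6
S_3{}^3 * v_3 = 3 * -2 = -6
Result = -9 + 6 + -6 = -9

-9


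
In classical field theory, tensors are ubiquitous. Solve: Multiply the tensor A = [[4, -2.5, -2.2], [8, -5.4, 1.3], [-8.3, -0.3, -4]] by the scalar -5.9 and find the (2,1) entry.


Scalar multiplication: (cA)_{ij} = c * A_{ij}.
c = -5.9
A_{21} = 8
(cA)_{21} = -5.9 * 8 = -47.2

-47.2


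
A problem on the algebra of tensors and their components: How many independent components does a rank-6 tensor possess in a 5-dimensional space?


The number of components of a rank-r tensor in d dimensions is d^r.
Here d = 5 and r = 6.
5^6 = 15625

15625


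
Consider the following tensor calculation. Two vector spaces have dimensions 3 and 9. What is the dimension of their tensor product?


The dimension of a tensor product is the product of dimensions.
dim(V) = 3, dim(W) = 9
dim(V (x) W) = 3 * 9 = 27

27


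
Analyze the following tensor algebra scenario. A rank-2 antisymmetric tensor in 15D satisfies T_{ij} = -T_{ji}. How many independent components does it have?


An antisymmetric rank-2 tensor satisfies A_{ij} = -A_{ji}, so diagonal entries are zero.
The independent components are the upper-triangular entries: C(n, 2) = n(n-1)/2.
n = 15
C(15, 2) = 15 * 14 / 2 = 210 / 2 = 105

105


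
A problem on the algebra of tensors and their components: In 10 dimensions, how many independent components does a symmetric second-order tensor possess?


A symmetric rank-2 tensor in d dimensions has d(d+1)/2 independent components.
d = 10
d(d+1)/2 = 10 * 11 / 2 = 110 / 2 = 55

55


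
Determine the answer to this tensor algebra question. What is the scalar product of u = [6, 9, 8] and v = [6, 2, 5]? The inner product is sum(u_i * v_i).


The inner product u . v = sum of u_i * v_i.
Term-by-term: 6 * 6, 9 * 2, 8 * 5
Products: 36, 18, 40
Sum = 36 + 18 + 40 = 94

94


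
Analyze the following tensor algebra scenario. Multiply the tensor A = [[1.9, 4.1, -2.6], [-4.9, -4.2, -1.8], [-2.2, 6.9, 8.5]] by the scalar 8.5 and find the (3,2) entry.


Scalar multiplication: (cA)_{ij} = c * A_{ij}.
c = 8.5
A_{32} = 6.9
(cA)_{32} = 8.5 * 6.9 = 58.65

58.65


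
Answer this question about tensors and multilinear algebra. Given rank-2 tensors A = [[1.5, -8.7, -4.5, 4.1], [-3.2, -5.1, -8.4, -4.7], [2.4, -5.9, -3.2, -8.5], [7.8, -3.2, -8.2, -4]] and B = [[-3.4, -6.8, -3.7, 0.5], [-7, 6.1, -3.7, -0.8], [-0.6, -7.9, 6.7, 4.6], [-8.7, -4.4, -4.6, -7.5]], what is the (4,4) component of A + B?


Tensor addition is component-wise: (A + B)_{ij} = A_{ij} + B_{ij}.
A_{44} = -4
B_{44} = -7.5
(A + B)_{44} = -4 + -7.5 = -11.5

-11.5


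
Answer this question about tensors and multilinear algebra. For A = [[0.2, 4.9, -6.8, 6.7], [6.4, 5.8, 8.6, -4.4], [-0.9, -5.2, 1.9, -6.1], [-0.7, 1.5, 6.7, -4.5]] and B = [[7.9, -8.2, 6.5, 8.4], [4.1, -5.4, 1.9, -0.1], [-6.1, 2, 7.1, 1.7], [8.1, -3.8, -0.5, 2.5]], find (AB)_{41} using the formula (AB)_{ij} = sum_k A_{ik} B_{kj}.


(AB)_{ij} = sum_k A_{ik} B_{kj}.
For i=4, j=1:
A_{41} * B_{11} = -0.7 * 7.9 = -5.53
A_{42} * B_{21} = 1.5 * 4.1 = 6.15
A_{43} * B_{31} = 6.7 * -6.1 = -40.87
A_{44} * B_{41} = -4.5 * 8.1 = -36.45
Sum = -5.53 + 6.15 + -40.87 + -36.45 = -76.7

-76.7


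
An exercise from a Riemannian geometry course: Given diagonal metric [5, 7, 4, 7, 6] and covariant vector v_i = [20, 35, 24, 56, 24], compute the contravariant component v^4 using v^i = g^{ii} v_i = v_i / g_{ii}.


To raise an index with a diagonal metric: v^i = v_i / g_{ii}.
For index 4: v_4 = 56, g_{44} = 7
v^4 = 56 / 7 = 8

8


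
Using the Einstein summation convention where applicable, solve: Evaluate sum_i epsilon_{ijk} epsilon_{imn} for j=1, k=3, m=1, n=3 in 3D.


Using the identity: epsilon_{ijk} epsilon_{imn} = delta_{jm} delta_{kn} - delta_{jn} delta_{km}.
delta_{11} = 1
delta_{33} = 1
delta_{13} = 0
delta_{31} = 0
Result = 1 * 1 - 0 * 0 = 1 - 0 = 1

1


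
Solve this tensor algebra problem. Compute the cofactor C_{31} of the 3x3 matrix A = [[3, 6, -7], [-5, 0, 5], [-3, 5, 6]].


To find cofactor C_{31}, delete row 3 and column 1.
The resulting 2x2 submatrix is: [[6, -7], [0, 5]]
Minor M_{31} = 6*5 - -7*0
  = 30 - 0 = 30
Sign = (-1)^(3+1) = (-1)^4 = 1
Cofactor C_{31} = 1 * 30 = 30

30


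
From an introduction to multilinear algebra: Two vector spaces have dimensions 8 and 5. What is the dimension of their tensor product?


The dimension of a tensor product is the product of dimensions.
dim(V) = 8, dim(W) = 5
dim(V (x) W) = 8 * 5 = 40

40


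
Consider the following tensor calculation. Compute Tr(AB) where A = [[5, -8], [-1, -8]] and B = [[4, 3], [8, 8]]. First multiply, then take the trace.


Tr(AB) = sum_i (AB)_{ii} where (AB)_{ii} = sum_k A_{ik} B_{ki}.
(AB)_{11} = 5*4 + -8*8 = -44
(AB)_{22} = -1*3 + -8*8 = -67
Tr(AB) = -44 + -67 = -111

-111


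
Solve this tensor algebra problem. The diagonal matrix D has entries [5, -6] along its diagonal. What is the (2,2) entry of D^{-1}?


For a diagonal matrix, the inverse has entries (D^{-1})_{ii} = 1/d_{ii}.
The diagonal entries are: d_{11} = 5, d_{22} = -6
We need (D^{-1})_{22} = 1/d_{22} = 1/-6 = -1/6

-1/6


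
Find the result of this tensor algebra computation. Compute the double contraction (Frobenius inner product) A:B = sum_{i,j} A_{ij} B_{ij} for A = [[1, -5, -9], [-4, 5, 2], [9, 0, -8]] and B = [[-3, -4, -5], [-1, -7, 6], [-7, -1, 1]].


A:B = sum over all i,j of A_{ij} * B_{ij}.
Row 1: 1*-3=-3, -5*-4=20, -9*-5=45 => row sum = 62
Row 2: -4*-1=4, 5*-7=-35, 2*6=12 => row sum = -19
Row 3: 9*-7=-63, 0*-1=0, -8*1=-8 => row sum = -71
Total = 62 + -19 + -71 = -28

-28


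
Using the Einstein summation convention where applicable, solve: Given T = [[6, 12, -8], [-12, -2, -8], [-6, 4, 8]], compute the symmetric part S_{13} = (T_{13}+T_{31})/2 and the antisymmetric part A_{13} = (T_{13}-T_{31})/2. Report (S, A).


T_{13} = -8
T_{31} = -6
S_{13} = (-8 + -6)/2 = -14/2 = -7
A_{13} = (-8 - -6)/2 = -2/2 = -1
Check: S + A = -7 + -1 = -8 = T_{13}.

(-7, -1)
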